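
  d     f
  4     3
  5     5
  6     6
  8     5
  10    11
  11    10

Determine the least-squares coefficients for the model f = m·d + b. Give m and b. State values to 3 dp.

m = 1.008, b = -0.729

Forming AᵀA = [[362, 44]; [44, 6]] and Aᵀf = [333, 40]ᵀ gives AᵀA·[m, b]ᵀ = Aᵀf.
Eliminating b: 6·(row 1) − 44·(row 2) gives 236·m = 6·333 − 44·40 = 238, so m = 119/118.
Then b = (40 − 44·(119/118))/6 = -43/59.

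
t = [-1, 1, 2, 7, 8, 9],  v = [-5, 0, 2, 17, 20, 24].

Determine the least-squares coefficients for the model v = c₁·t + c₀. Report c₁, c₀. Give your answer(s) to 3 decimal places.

c₁ = 2.893, c₀ = -2.870

MᵀM·[c₁, c₀]ᵀ = Mᵀv reads: 200·c₁ + 26·c₀ = 504;  26·c₁ + 6·c₀ = 58.
Eliminating c₀: 6·(row 1) − 26·(row 2) gives 524·c₁ = 6·504 − 26·58 = 1516, so c₁ = 379/131.
Then c₀ = (58 − 26·(379/131))/6 = -376/131.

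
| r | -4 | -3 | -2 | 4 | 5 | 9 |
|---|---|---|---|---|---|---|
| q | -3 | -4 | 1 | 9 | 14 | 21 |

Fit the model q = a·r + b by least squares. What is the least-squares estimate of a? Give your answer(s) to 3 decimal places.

a = 1.891

The normal equations are: 151·a + 9·b = 317;  9·a + 6·b = 38.
Eliminating b: 6·(row 1) − 9·(row 2) gives 825·a = 6·317 − 9·38 = 1560, so a = 104/55.
Then b = (38 − 9·(104/55))/6 = 577/165.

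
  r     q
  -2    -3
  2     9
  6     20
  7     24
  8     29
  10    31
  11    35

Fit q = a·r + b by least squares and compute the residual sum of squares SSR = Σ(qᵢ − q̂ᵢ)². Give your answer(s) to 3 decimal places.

With design matrix X, XᵀX = [[378, 42]; [42, 7]] and Xᵀq = [1239, 145]ᵀ.
det = 378·7 − 42² = 882.
a = (1239·7 − 42·145)/882 = 41/14; b = (378·145 − 42·1239)/882 = 22/7.
Residuals: -2/7, 0, -5/7, 5/14, 17/7, -10/7, -5/14; SSR = 123/14.

SSR = 8.786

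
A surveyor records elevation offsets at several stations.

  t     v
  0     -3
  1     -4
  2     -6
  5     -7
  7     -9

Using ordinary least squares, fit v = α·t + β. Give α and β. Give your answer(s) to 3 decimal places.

The normal equations are: 79·α + 15·β = -114;  15·α + 5·β = -29.
Determinant 79·5 − 15² = 170.
α = ((-114)·5 − 15·(-29))/170 = -27/34; β = (79·(-29) − 15·(-114))/170 = -581/170.

α = -0.794, β = -3.418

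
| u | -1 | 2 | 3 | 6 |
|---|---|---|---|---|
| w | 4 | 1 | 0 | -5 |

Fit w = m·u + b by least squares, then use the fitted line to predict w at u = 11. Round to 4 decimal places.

ŵ = -10.8800

Normal-equation sums: Σu·u = 50, Σu = 10, Σ1 = 4.
Right-hand side: Σu·w = -32, Σw = 0.
So MᵀM·[m, b]ᵀ = Mᵀw: [[50, 10]; [10, 4]]·[m, b]ᵀ = [-32, 0]ᵀ.
Eliminating b: 4·(row 1) − 10·(row 2) gives 100·m = 4·(-32) − 10·0 = -128, so m = -32/25.
Then b = (0 − 10·(-32/25))/4 = 16/5.
At u = 11: ŵ = (-32/25)·(11) + (16/5)·(1) = -272/25.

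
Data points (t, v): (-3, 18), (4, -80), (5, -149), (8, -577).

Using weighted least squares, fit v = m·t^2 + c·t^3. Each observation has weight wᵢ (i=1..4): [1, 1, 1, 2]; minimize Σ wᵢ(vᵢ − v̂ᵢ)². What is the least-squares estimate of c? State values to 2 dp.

From the data, Σwᵢ·t^2·t^2 = 9154, Σwᵢ·t^2·t^3 = 69442, Σwᵢ·t^3·t^3 = 544738.
Moment sums: Σwᵢ·t^2·v = -78699, Σwᵢ·t^3·v = -615079.
So AᵀWA·[m, c]ᵀ = AᵀWv: [[9154, 69442]; [69442, 544738]]·[m, c]ᵀ = [-78699, -615079]ᵀ.
Determinant 9154·544738 − 69442² = 164340288.
m = ((-78699)·544738 − 69442·(-615079))/164340288 = -19752493/20542536; c = (9154·(-615079) − 69442·(-78699))/164340288 = -20677151/20542536.

c = -1.01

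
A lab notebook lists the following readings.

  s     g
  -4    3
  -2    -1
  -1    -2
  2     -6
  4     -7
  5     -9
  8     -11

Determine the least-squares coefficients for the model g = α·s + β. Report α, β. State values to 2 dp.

Sums needed: Σs·s = 130, Σs = 12, Σ1 = 7.
Moment sums: Σs·g = -181, Σg = -33.
So XᵀX·[α, β]ᵀ = Xᵀg: [[130, 12]; [12, 7]]·[α, β]ᵀ = [-181, -33]ᵀ.
Δ = 130·7 − 12² = 766.
α = ((-181)·7 − 12·(-33))/766 = -871/766; β = (130·(-33) − 12·(-181))/766 = -1059/383.

α = -1.14, β = -2.77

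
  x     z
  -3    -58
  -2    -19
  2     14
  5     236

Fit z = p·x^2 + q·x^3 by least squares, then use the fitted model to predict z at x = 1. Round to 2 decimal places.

ẑ = 1.48

Normal-equation sums: Σx^2·x^2 = 738, Σx^2·x^3 = 2882, Σx^3·x^3 = 16482.
Moment sums: Σx^2·z = 5358, Σx^3·z = 31330.
So AᵀA·[p, q]ᵀ = Aᵀz: [[738, 2882]; [2882, 16482]]·[p, q]ᵀ = [5358, 31330]ᵀ.
Δ = 738·16482 − 2882² = 3857792.
p = (5358·16482 − 2882·31330)/3857792 = -247813/482224; q = (738·31330 − 2882·5358)/3857792 = 959973/482224.
At x = 1: ẑ = (-247813/482224)·(1) + (959973/482224)·(1) = 44510/30139.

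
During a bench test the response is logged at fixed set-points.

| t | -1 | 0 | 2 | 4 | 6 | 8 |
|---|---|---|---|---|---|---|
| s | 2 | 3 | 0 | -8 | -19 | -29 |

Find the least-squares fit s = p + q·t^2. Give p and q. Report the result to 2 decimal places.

p = 1.74, q = -0.51

With design matrix A, AᵀA = [[6, 121]; [121, 5665]] and Aᵀs = [-51, -2666]ᵀ.
Δ = 6·5665 − 121² = 19349.
p = ((-51)·5665 − 121·(-2666))/19349 = 3061/1759; q = (6·(-2666) − 121·(-51))/19349 = -9825/19349.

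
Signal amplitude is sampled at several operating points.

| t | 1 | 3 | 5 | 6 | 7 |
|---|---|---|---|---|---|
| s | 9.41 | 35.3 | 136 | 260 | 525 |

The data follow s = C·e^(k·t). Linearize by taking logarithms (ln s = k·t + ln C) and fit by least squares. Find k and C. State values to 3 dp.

With ln sᵢ as the transformed response and tᵢ as the regressor:
AᵀA = [[120.0000, 22.0000]; [22.0000, 5]], rhs = [114.7046, 22.5424]ᵀ  (here Σt = 22.0000, Σ(t)² = 120.0000, Σln s = 22.5424, Σt·ln s = 114.7046).
Solving (det = 116.0000): k = 0.66888, ln C = 1.56540, so C = exp(1.56540) = 4.78458.

k = 0.669, C = 4.785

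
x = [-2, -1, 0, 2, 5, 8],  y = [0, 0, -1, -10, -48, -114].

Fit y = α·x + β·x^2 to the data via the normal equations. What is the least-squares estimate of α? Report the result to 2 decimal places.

α = -2.33

Setting ∂/∂α … = 0 gives: 98·α + 636·β = -1172;  636·α + 4754·β = -8536.
(Σx·x = 98, Σx·x^2 = 636, Σx^2·x^2 = 4754, Σx·y = -1172, Σx^2·y = -8536.)
Eliminating β: 4754·(row 1) − 636·(row 2) gives 61396·α = 4754·(-1172) − 636·(-8536) = -142792, so α = -35698/15349.
Then β = ((-8536) − 636·(-35698/15349))/4754 = -22784/15349.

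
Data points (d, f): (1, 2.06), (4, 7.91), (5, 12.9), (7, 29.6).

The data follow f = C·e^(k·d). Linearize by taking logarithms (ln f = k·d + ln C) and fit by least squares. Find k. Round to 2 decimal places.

k = 0.45

Let Y = ln f. Fitting Y = k·d + ln C by least squares:
Sums: Σd = 17.0000, Σ(d)² = 91.0000, Σln f = 8.7358, Σd·ln f = 45.4958.
Normal system: [[91.0000, 17.0000]; [17.0000, 4]]·[k, ln C]ᵀ = [45.4958, 8.7358]ᵀ.
Slope k = (n·Σd·ln f − Σd·Σln f)/(n·Σ(d)² − (Σd)²) = (4·45.4958 − 17.0000·8.7358)/75.0000 = 0.44632; ln C = (Σln f − k·Σd)/n = 0.28710.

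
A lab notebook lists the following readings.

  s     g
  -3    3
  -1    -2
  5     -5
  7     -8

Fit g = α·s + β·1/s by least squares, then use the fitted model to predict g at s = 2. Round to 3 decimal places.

ĝ = -0.838

The normal equations are: 84·α + 4·β = -88;  4·α + (12916/11025)·β = -8/7.
(Σs·s = 84, Σs·1/s = 4, Σ1/s·1/s = 12916/11025, Σs·g = -88, Σ1/s·g = -8/7.)
Δ = 84·(12916/11025) − 4² = 43264/525.
α = ((-88)·(12916/11025) − 4·(-8/7))/(43264/525) = -4243/3549; β = (84·(-8/7) − 4·(-88))/(43264/525) = 525/169.
At s = 2: ĝ = (-4243/3549)·(2) + (525/169)·(1/2) = -5947/7098.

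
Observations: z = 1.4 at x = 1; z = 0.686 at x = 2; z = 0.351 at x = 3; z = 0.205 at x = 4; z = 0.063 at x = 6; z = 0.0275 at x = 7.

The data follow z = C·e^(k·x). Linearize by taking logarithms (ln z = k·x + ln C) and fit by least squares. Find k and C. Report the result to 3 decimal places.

With ln zᵢ as the transformed response and xᵢ as the regressor:
Sums: Σx = 23.0000, Σ(x)² = 115.0000, Σln z = -9.0303, Σx·ln z = -51.6399.
Normal system: [[115.0000, 23.0000]; [23.0000, 6]]·[k, ln C]ᵀ = [-51.6399, -9.0303]ᵀ.
Δ = 115.0000·6 − (23.0000)² = 161.0000; k = (-51.6399·6 − 23.0000·-9.0303)/161.0000 = -0.63442, ln C = (115.0000·-9.0303 − 23.0000·-51.6399)/161.0000 = 0.92690, so C = exp(0.92690) = 2.52668.

k = -0.634, C = 2.527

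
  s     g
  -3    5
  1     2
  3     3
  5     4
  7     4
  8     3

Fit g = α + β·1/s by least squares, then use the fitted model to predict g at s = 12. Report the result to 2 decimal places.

ĝ = 3.85

Compute the Gram sums: Σ1 = 6, Σ1/s = 411/280, Σ1/s·1/s = 916049/705600.
Right-hand side: Σg = 21, Σ1/s·g = 2587/840.
MᵀM·[α, β]ᵀ = Mᵀg becomes [[6, 411/280]; [411/280, 916049/705600]]·[α, β]ᵀ = [21, 2587/840]ᵀ.
Δ = 6·(916049/705600) − (411/280)² = 265067/47040.
α = (21·(916049/705600) − (411/280)·(2587/840))/(265067/47040) = 5349086/1325335; β = (6·(2587/840) − (411/280)·21)/(265067/47040) = -580776/265067.
At s = 12: ĝ = (5349086/1325335)·(1) + (-580776/265067)·(1/12) = 5107096/1325335.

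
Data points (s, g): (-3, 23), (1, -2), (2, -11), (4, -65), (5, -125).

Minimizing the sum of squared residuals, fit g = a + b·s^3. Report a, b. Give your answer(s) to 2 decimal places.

With design matrix A, AᵀA = [[5, 171]; [171, 20515]] and Aᵀg = [-180, -20496]ᵀ.
Eliminating b: 20515·(row 1) − 171·(row 2) gives 73334·a = 20515·(-180) − 171·(-20496) = -187884, so a = -93942/36667.
Then b = ((-20496) − 171·(-93942/36667))/20515 = -35850/36667.

a = -2.56, b = -0.98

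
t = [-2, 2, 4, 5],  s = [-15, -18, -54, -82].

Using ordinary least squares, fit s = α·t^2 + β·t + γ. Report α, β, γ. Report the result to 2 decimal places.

Setting ∂/∂α … = 0 gives: 913·α + 189·β + 49·γ = -3046;  189·α + 49·β + 9·γ = -632;  49·α + 9·β + 4·γ = -169.
(Σt^2·t^2 = 913, Σt^2·t = 189, Σt^2 = 49, Σt·t = 49, Σt = 9, Σ1 = 4, Σt^2·s = -3046, Σt·s = -632, Σs = -169.)
Solving the 3×3 system (Gaussian elimination) gives α = -1097/372, β = -421/620, γ = -2138/465.

α = -2.95, β = -0.68, γ = -4.60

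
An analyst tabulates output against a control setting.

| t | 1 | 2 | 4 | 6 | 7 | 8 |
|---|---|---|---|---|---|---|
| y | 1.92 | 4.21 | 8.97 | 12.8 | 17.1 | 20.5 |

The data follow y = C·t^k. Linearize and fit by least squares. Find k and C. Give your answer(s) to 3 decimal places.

Linearized form: ln y = k·ln t + ln C. From the 6 transformed points,
AᵀA = [[13.7233, 7.8966]; [7.8966, 6]], rhs = [20.4111, 12.6926]ᵀ  (here Σln t = 7.8966, Σ(ln t)² = 13.7233, Σln y = 12.6926, Σln t·ln y = 20.4111).
Δ = 13.7233·6 − (7.8966)² = 19.9843; k = (20.4111·6 − 7.8966·12.6926)/19.9843 = 1.11281, ln C = (13.7233·12.6926 − 7.8966·20.4111)/19.9843 = 0.65087, so C = exp(0.65087) = 1.91721.

k = 1.113, C = 1.917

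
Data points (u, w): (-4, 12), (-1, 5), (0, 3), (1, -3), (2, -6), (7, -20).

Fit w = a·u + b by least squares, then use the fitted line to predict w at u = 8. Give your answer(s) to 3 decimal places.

ŵ = -23.000

The normal equations are: 71·a + 5·b = -208;  5·a + 6·b = -9.
Determinant 71·6 − 5² = 401.
a = ((-208)·6 − 5·(-9))/401 = -3; b = (71·(-9) − 5·(-208))/401 = 1.
At u = 8: ŵ = (-3)·(8) + (1)·(1) = -23.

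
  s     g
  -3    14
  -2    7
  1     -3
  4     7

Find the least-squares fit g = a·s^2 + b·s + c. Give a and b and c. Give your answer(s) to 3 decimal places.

Entries of XᵀX: Σs^2·s^2 = 354, Σs^2·s = 30, Σs^2 = 30, Σs·s = 30, Σs = 0, Σ1 = 4.
Moment sums: Σs^2·g = 263, Σs·g = -31, Σg = 25.
XᵀX·[a, b, c]ᵀ = Xᵀg becomes [[354, 30, 30]; [30, 30, 0]; [30, 0, 4]]·[a, b, c]ᵀ = [263, -31, 25]ᵀ.
Solving the 3×3 system (Gaussian elimination) gives a = 71/66, b = -116/55, c = -20/11.

a = 1.076, b = -2.109, c = -1.818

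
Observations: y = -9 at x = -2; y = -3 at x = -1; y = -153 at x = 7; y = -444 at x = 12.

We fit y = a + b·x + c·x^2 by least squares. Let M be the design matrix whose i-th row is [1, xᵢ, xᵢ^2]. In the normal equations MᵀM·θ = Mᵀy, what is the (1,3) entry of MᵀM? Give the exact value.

Row 1 ↔ basis 1, column 3 ↔ basis x^2, so (MᵀM)_{1,3} = Σᵢ x^2 = (1)·(4) + (1)·(1) + (1)·(49) + (1)·(144) = 198.

198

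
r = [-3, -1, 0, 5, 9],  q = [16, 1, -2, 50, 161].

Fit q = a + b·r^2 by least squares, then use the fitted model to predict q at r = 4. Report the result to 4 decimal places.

q̂ = 30.7383

Compute the Gram sums: Σ1 = 5, Σr^2 = 116, Σr^2·r^2 = 7268.
For Xᵀq: Σq = 226, Σr^2·q = 14436.
Eliminating b: 7268·(row 1) − 116·(row 2) gives 22884·a = 7268·226 − 116·14436 = -32008, so a = -8002/5721.
Then b = (14436 − 116·(-8002/5721))/7268 = 11491/5721.
At r = 4: q̂ = (-8002/5721)·(1) + (11491/5721)·(16) = 58618/1907.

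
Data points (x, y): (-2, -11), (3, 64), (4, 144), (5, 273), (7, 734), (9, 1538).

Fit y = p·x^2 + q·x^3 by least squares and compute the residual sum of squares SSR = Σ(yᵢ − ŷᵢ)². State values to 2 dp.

SSR = 5.10

With design matrix A, AᵀA = [[9940, 80216]; [80216, 669604]] and Aᵀy = [170205, 1418121]ᵀ.
Eliminating q: 669604·(row 1) − 80216·(row 2) gives 221257104·p = 669604·170205 − 80216·1418121 = 213954684, so p = 17829557/18438092.
Then q = (1418121 − 80216·(17829557/18438092))/669604 = 36913205/18438092.
Residuals: 5292100/4609523, 5728835/4609523, 1841804/4609523, -13145217/9219046, -329520/4609523, 1932467/9219046; SSR = 47058877/9219046.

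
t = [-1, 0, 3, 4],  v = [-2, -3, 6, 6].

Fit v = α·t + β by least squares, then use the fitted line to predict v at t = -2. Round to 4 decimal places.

v̂ = -5.1471

Sums needed: Σt·t = 26, Σt = 6, Σ1 = 4.
Right-hand side: Σt·v = 44, Σv = 7.
XᵀX·[α, β]ᵀ = Xᵀv becomes [[26, 6]; [6, 4]]·[α, β]ᵀ = [44, 7]ᵀ.
det = 26·4 − 6² = 68.
α = (44·4 − 6·7)/68 = 67/34; β = (26·7 − 6·44)/68 = -41/34.
At t = -2: v̂ = (67/34)·(-2) + (-41/34)·(1) = -175/34.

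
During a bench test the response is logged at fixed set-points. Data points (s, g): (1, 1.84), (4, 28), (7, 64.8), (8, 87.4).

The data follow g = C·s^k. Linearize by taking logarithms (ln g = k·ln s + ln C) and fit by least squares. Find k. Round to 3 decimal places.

With ln gᵢ as the transformed response and ln sᵢ as the regressor:
AᵀA = [[10.0325, 5.4116]; [5.4116, 4]], rhs = [22.0325, 12.5838]ᵀ  (here Σln s = 5.4116, Σ(ln s)² = 10.0325, Σln g = 12.5838, Σln s·ln g = 22.0325).
Δ = 10.0325·4 − (5.4116)² = 10.8439; k = (22.0325·4 − 5.4116·12.5838)/10.8439 = 1.84723, ln C = (10.0325·12.5838 − 5.4116·22.0325)/10.8439 = 0.64680.

k = 1.847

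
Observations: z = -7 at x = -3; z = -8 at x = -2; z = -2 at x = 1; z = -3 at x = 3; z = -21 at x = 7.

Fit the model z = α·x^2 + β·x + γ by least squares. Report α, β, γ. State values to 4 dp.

α = -0.4917, β = 0.7858, γ = -2.0630

The normal equations are: 2580·α + 336·β + 72·γ = -1153;  336·α + 72·β + 6·γ = -121;  72·α + 6·β + 5·γ = -41.
(Σx^2·x^2 = 2580, Σx^2·x = 336, Σx^2 = 72, Σx·x = 72, Σx = 6, Σ1 = 5, Σx^2·z = -1153, Σx·z = -121, Σz = -41.)
Inverting the 3×3 Gram matrix, [α, β, γ]ᵀ = [-7723/15708, 12343/15708, -491/238]ᵀ.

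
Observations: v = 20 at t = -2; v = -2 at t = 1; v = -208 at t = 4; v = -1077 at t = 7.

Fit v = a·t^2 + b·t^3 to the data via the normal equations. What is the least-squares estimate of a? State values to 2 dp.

a = -0.99

The normal system AᵀA·[a, b]ᵀ = Aᵀv is [[2674, 17800]; [17800, 121810]]·[a, b]ᵀ = [-56023, -382885]ᵀ.
Eliminating b: 121810·(row 1) − 17800·(row 2) gives 8879940·a = 121810·(-56023) − 17800·(-382885) = -8808630, so a = -293621/295998.
Then b = ((-382885) − 17800·(-293621/295998))/121810 = -887503/295998.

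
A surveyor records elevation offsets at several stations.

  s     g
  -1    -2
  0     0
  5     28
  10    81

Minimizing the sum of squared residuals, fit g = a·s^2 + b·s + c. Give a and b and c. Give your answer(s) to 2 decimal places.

a = 0.51, b = 2.98, c = 0.27

Normal-equation sums: Σs^2·s^2 = 10626, Σs^2·s = 1124, Σs^2 = 126, Σs·s = 126, Σs = 14, Σ1 = 4.
And Σs^2·g = 8798, Σs·g = 952, Σg = 107.
So XᵀX·[a, b, c]ᵀ = Xᵀg: [[10626, 1124, 126]; [1124, 126, 14]; [126, 14, 4]]·[a, b, c]ᵀ = [8798, 952, 107]ᵀ.
Solving the 3×3 system (Gaussian elimination) gives a = 4697/9220, b = 27487/9220, c = 495/1844.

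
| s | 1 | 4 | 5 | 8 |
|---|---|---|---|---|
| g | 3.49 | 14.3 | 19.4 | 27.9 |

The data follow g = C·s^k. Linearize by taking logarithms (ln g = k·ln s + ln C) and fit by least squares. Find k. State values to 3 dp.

Linearized form: ln g = k·ln s + ln C. From the 4 transformed points,
Σln s = 5.0752, Σ(ln s)² = 8.8362, Σln g = 10.2041, Σln s·ln g = 15.3820.
Equations: 8.8362·k + 5.0752·ln C = 15.3820;  5.0752·k + 4·ln C = 10.2041.
Δ = 8.8362·4 − (5.0752)² = 9.5873; k = (15.3820·4 − 5.0752·10.2041)/9.5873 = 1.01599, ln C = (8.8362·10.2041 − 5.0752·15.3820)/9.5873 = 1.26193.

k = 1.016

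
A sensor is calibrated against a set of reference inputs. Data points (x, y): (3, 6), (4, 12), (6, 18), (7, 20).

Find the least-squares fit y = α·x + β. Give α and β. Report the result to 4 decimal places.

Compute the Gram sums: Σx·x = 110, Σx = 20, Σ1 = 4.
Moment sums: Σx·y = 314, Σy = 56.
Normal equations: [[110, 20]; [20, 4]]·[α, β]ᵀ = [314, 56]ᵀ.
Δ = 110·4 − 20² = 40.
α = (314·4 − 20·56)/40 = 17/5; β = (110·56 − 20·314)/40 = -3.

α = 3.4000, β = -3.0000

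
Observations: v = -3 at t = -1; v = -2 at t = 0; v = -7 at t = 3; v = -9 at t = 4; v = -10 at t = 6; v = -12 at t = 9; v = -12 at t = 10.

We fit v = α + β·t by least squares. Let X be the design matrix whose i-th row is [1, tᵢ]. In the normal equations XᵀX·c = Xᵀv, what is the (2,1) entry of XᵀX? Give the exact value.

Row 2 ↔ basis t, column 1 ↔ basis 1, so (XᵀX)_{2,1} = Σᵢ t = (-1)·(1) + (0)·(1) + (3)·(1) + (4)·(1) + (6)·(1) + (9)·(1) + (10)·(1) = 31.

31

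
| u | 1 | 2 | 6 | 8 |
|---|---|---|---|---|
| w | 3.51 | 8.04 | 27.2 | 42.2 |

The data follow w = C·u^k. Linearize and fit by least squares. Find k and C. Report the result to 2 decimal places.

k = 1.17, C = 3.51

Linearized form: ln w = k·ln u + ln C. From the 4 transformed points,
Σln u = 4.5643, Σ(ln u)² = 8.0149, Σln w = 10.3857, Σln u·ln w = 15.1455.
Equations: 8.0149·k + 4.5643·ln C = 15.1455;  4.5643·k + 4·ln C = 10.3857.
Slope k = (n·Σln u·ln w − Σln u·Σln w)/(n·Σ(ln u)² − (Σln u)²) = (4·15.1455 − 4.5643·10.3857)/11.2265 = 1.17386; ln C = (Σln w − k·Σln u)/n = 1.25695, so C = exp(1.25695) = 3.51468.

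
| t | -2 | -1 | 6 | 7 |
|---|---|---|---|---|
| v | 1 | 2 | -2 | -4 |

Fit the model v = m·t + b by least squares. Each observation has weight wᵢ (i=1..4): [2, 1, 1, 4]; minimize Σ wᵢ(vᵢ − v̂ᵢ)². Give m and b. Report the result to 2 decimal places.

m = -0.58, b = 0.36

Compute the Gram sums: Σwᵢ·t·t = 241, Σwᵢ·t = 29, Σwᵢ·1 = 8.
For MᵀWv: Σwᵢ·t·v = -130, Σwᵢ·v = -14.
Eliminating b: 8·(row 1) − 29·(row 2) gives 1087·m = 8·(-130) − 29·(-14) = -634, so m = -634/1087.
Then b = ((-14) − 29·(-634/1087))/8 = 396/1087.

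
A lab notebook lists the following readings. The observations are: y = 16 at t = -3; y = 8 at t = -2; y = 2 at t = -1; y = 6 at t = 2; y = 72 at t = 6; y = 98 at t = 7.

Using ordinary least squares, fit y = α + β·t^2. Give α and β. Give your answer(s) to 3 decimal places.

α = -1.025, β = 2.021

With design matrix M, MᵀM = [[6, 103]; [103, 3811]] and Mᵀy = [202, 7596]ᵀ.
Δ = 6·3811 − 103² = 12257.
α = (202·3811 − 103·7596)/12257 = -122/119; β = (6·7596 − 103·202)/12257 = 24770/12257.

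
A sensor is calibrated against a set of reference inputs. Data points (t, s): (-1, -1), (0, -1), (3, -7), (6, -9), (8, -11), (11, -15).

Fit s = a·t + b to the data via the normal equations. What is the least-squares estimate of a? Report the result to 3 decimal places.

MᵀM·[a, b]ᵀ = Mᵀs reads: 231·a + 27·b = -327;  27·a + 6·b = -44.
(Σt·t = 231, Σt = 27, Σ1 = 6, Σt·s = -327, Σs = -44.)
Δ = 231·6 − 27² = 657.
a = ((-327)·6 − 27·(-44))/657 = -86/73; b = (231·(-44) − 27·(-327))/657 = -445/219.

a = -1.178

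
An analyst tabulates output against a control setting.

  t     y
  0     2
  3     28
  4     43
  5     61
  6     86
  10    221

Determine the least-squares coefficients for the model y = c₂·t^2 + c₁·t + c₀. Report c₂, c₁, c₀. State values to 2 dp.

c₂ = 1.97, c₁ = 2.15, c₀ = 2.46

Normal-equation sums: Σt^2·t^2 = 12258, Σt^2·t = 1432, Σt^2 = 186, Σt·t = 186, Σt = 28, Σ1 = 6.
Right-hand side: Σt^2·y = 27661, Σt·y = 3287, Σy = 441.
So AᵀA·[c₂, c₁, c₀]ᵀ = Aᵀy: [[12258, 1432, 186]; [1432, 186, 28]; [186, 28, 6]]·[c₂, c₁, c₀]ᵀ = [27661, 3287, 441]ᵀ.
Row-reducing yields c₂ = 30359/15423, c₁ = 22077/10282, c₀ = 75845/30846.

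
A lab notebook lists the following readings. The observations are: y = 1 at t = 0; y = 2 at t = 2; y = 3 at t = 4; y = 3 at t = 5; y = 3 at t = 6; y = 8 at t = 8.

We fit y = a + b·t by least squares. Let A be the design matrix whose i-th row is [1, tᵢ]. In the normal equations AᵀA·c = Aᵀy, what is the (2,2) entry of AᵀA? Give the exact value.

145

Row 2 ↔ basis t, column 2 ↔ basis t, so (AᵀA)_{2,2} = Σᵢ (t)·(t) = (0)·(0) + (2)·(2) + (4)·(4) + (5)·(5) + (6)·(6) + (8)·(8) = 145.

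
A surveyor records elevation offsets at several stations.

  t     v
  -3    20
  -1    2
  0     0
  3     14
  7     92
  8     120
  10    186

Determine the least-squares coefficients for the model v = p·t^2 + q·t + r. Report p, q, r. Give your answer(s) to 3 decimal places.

p = 1.939, q = -0.647, r = -0.054

Forming XᵀX = [[16660, 1854, 232]; [1854, 232, 24]; [232, 24, 7]] and Xᵀv = [31096, 3444, 434]ᵀ gives XᵀX·[p, q, r]ᵀ = Xᵀv.
Solving the 3×3 system (Gaussian elimination) gives p = 755054/389361, q = -83912/129787, r = -21170/389361.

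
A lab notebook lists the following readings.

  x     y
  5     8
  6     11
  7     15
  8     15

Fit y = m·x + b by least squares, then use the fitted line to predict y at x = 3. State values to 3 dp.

Compute the Gram sums: Σx·x = 174, Σx = 26, Σ1 = 4.
For Mᵀy: Σx·y = 331, Σy = 49.
So MᵀM·[m, b]ᵀ = Mᵀy: [[174, 26]; [26, 4]]·[m, b]ᵀ = [331, 49]ᵀ.
det = 174·4 − 26² = 20.
m = (331·4 − 26·49)/20 = 5/2; b = (174·49 − 26·331)/20 = -4.
At x = 3: ŷ = (5/2)·(3) + (-4)·(1) = 7/2.

ŷ = 3.500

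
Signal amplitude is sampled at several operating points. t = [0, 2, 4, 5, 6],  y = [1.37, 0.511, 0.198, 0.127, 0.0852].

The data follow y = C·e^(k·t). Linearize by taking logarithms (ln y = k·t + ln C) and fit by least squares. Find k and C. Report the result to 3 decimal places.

k = -0.466, C = 1.328

Linearized form: ln y = k·t + ln C. From the 5 transformed points,
Sums: Σt = 17.0000, Σ(t)² = 81.0000, Σln y = -6.5024, Σt·ln y = -32.9151.
Normal system: [[81.0000, 17.0000]; [17.0000, 5]]·[k, ln C]ᵀ = [-32.9151, -6.5024]ᵀ.
Slope k = (n·Σt·ln y − Σt·Σln y)/(n·Σ(t)² − (Σt)²) = (5·-32.9151 − 17.0000·-6.5024)/116.0000 = -0.46582; ln C = (Σln y − k·Σt)/n = 0.28330, so C = exp(0.28330) = 1.32751.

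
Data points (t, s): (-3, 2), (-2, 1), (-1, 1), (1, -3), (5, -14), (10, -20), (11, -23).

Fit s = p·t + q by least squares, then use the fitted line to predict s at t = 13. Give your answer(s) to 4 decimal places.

Compute the Gram sums: Σt·t = 261, Σt = 21, Σ1 = 7.
Right-hand side: Σt·s = -535, Σs = -56.
Eliminating q: 7·(row 1) − 21·(row 2) gives 1386·p = 7·(-535) − 21·(-56) = -2569, so p = -367/198.
Then q = ((-56) − 21·(-367/198))/7 = -161/66.
At t = 13: ŝ = (-367/198)·(13) + (-161/66)·(1) = -2627/99.

ŝ = -26.5354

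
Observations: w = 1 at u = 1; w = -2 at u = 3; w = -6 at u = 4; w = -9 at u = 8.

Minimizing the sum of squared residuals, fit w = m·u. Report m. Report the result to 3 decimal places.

m = -1.122

From the data, Σu·u = 90.
Moment sums: Σu·w = -101.
m = (-101)/90 = -1.12222.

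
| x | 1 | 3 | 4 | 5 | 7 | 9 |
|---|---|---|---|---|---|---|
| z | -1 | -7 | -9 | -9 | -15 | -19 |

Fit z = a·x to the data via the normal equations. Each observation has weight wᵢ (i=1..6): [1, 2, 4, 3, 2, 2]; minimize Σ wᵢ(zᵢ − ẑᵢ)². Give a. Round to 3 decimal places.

The normal equations are: 418·a = -874.
a = (-874)/418 = -2.09091.

a = -2.091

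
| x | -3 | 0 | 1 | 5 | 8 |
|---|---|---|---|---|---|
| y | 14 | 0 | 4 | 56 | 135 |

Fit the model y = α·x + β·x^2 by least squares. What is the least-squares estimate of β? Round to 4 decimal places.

β = 1.9485

MᵀM·[α, β]ᵀ = Mᵀy reads: 99·α + 611·β = 1322;  611·α + 4803·β = 10170.
det = 99·4803 − 611² = 102176.
α = (1322·4803 − 611·10170)/102176 = 8481/6386; β = (99·10170 − 611·1322)/102176 = 12443/6386.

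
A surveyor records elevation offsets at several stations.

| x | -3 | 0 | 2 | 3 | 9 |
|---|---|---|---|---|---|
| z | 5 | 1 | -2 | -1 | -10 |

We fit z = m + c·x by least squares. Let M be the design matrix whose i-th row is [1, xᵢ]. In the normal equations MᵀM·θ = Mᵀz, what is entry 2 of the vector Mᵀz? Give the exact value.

-112

Entry 2 ↔ basis x, so (Mᵀz)_{2} = Σᵢ (x)·zᵢ = (-3)·(5) + (0)·(1) + (2)·(-2) + (3)·(-1) + (9)·(-10) = -112.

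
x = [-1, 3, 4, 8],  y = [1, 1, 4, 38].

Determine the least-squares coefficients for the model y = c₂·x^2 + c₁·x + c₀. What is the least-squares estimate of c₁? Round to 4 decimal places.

Compute the Gram sums: Σx^2·x^2 = 4434, Σx^2·x = 602, Σx^2 = 90, Σx·x = 90, Σx = 14, Σ1 = 4.
For Mᵀy: Σx^2·y = 2506, Σx·y = 322, Σy = 44.
Normal equations: [[4434, 602, 90]; [602, 90, 14]; [90, 14, 4]]·[c₂, c₁, c₀]ᵀ = [2506, 322, 44]ᵀ.
Inverting the 3×3 Gram matrix, [c₂, c₁, c₀]ᵀ = [17/20, -1519/820, -673/410]ᵀ.

c₁ = -1.8524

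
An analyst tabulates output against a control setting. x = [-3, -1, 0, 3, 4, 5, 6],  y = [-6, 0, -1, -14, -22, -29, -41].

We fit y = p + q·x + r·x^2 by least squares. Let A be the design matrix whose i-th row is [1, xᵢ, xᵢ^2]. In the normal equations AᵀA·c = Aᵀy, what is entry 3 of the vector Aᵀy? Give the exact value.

Entry 3 ↔ basis x^2, so (Aᵀy)_{3} = Σᵢ (x^2)·yᵢ = (9)·(-6) + (1)·(0) + (0)·(-1) + (9)·(-14) + (16)·(-22) + (25)·(-29) + (36)·(-41) = -2733.

-2733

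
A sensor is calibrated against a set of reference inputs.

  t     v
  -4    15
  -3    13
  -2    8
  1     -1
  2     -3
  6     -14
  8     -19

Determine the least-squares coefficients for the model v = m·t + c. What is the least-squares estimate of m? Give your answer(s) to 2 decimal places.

m = -2.86

Compute the Gram sums: Σt·t = 134, Σt = 8, Σ1 = 7.
And Σt·v = -358, Σv = -1.
Normal equations: [[134, 8]; [8, 7]]·[m, c]ᵀ = [-358, -1]ᵀ.
Eliminating c: 7·(row 1) − 8·(row 2) gives 874·m = 7·(-358) − 8·(-1) = -2498, so m = -1249/437.
Then c = ((-1) − 8·(-1249/437))/7 = 1365/437.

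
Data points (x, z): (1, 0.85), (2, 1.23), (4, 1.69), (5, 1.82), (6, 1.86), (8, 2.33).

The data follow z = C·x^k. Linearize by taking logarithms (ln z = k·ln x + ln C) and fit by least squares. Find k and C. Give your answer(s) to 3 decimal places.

Taking logs, ln z = k·ln x + ln C, so regress ln z on ln x.
Σln x = 7.5601, Σ(ln x)² = 12.5270, Σln z = 2.6345, Σln x·ln z = 4.7056.
Equations: 12.5270·k + 7.5601·ln C = 4.7056;  7.5601·k + 6·ln C = 2.6345.
Solving (det = 18.0074): k = 0.46183, ln C = -0.14283, so C = exp(-0.14283) = 0.86690.

k = 0.462, C = 0.867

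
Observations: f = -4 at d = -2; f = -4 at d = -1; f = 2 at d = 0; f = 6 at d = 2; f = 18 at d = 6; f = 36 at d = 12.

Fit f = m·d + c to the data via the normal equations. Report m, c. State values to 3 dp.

m = 2.918, c = 0.731

Normal-equation sums: Σd·d = 189, Σd = 17, Σ1 = 6.
And Σd·f = 564, Σf = 54.
Normal equations: [[189, 17]; [17, 6]]·[m, c]ᵀ = [564, 54]ᵀ.
det = 189·6 − 17² = 845.
m = (564·6 − 17·54)/845 = 2466/845; c = (189·54 − 17·564)/845 = 618/845.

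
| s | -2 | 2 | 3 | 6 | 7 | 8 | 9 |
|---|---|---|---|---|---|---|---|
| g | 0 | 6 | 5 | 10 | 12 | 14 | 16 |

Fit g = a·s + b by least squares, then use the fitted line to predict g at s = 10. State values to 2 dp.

Compute the Gram sums: Σs·s = 247, Σs = 33, Σ1 = 7.
For Mᵀg: Σs·g = 427, Σg = 63.
So MᵀM·[a, b]ᵀ = Mᵀg: [[247, 33]; [33, 7]]·[a, b]ᵀ = [427, 63]ᵀ.
Determinant 247·7 − 33² = 640.
a = (427·7 − 33·63)/640 = 91/64; b = (247·63 − 33·427)/640 = 147/64.
At s = 10: ĝ = (91/64)·(10) + (147/64)·(1) = 1057/64.

ĝ = 16.52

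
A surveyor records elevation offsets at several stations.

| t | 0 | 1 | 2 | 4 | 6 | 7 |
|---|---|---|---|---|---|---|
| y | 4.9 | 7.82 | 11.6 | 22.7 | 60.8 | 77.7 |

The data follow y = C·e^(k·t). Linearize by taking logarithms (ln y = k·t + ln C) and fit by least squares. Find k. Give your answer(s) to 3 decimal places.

k = 0.397

Linearized form: ln y = k·t + ln C. From the 6 transformed points,
Sums: Σt = 20.0000, Σ(t)² = 106.0000, Σln y = 17.6797, Σt·ln y = 74.5637.
Normal system: [[106.0000, 20.0000]; [20.0000, 6]]·[k, ln C]ᵀ = [74.5637, 17.6797]ᵀ.
Slope k = (n·Σt·ln y − Σt·Σln y)/(n·Σ(t)² − (Σt)²) = (6·74.5637 − 20.0000·17.6797)/236.0000 = 0.39740; ln C = (Σln y − k·Σt)/n = 1.62194.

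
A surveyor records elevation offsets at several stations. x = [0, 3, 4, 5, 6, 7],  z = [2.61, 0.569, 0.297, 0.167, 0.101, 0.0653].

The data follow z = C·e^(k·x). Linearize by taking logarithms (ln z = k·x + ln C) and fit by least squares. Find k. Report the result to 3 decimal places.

k = -0.537

Linearized form: ln z = k·x + ln C. From the 6 transformed points,
Σx = 25.0000, Σ(x)² = 135.0000, Σln z = -7.6297, Σx·ln z = -48.3537.
Equations: 135.0000·k + 25.0000·ln C = -48.3537;  25.0000·k + 6·ln C = -7.6297.
Slope k = (n·Σx·ln z − Σx·Σln z)/(n·Σ(x)² − (Σx)²) = (6·-48.3537 − 25.0000·-7.6297)/185.0000 = -0.53719; ln C = (Σln z − k·Σx)/n = 0.96666.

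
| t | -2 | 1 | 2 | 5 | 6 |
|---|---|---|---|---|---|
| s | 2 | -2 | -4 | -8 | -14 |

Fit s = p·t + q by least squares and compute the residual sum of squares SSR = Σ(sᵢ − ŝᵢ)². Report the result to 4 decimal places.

SSR = 10.0777

Sums needed: Σt·t = 70, Σt = 12, Σ1 = 5.
Moment sums: Σt·s = -138, Σs = -26.
AᵀA·[p, q]ᵀ = Aᵀs becomes [[70, 12]; [12, 5]]·[p, q]ᵀ = [-138, -26]ᵀ.
Eliminating q: 5·(row 1) − 12·(row 2) gives 206·p = 5·(-138) − 12·(-26) = -378, so p = -189/103.
Then q = ((-26) − 12·(-189/103))/5 = -82/103.
Residuals: -90/103, 65/103, 48/103, 203/103, -226/103; SSR = 1038/103.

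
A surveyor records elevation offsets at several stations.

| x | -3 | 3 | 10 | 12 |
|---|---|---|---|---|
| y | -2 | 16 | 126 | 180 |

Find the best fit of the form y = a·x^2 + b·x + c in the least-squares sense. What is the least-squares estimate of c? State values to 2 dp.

Normal-equation sums: Σx^2·x^2 = 30898, Σx^2·x = 2728, Σx^2 = 262, Σx·x = 262, Σx = 22, Σ1 = 4.
Moment sums: Σx^2·y = 38646, Σx·y = 3474, Σy = 320.
So MᵀM·[a, b, c]ᵀ = Mᵀy: [[30898, 2728, 262]; [2728, 262, 22]; [262, 22, 4]]·[a, b, c]ᵀ = [38646, 3474, 320]ᵀ.
Row-reducing yields a = 23984/23379, b = 65278/23379, c = -19887/7793.

c = -2.55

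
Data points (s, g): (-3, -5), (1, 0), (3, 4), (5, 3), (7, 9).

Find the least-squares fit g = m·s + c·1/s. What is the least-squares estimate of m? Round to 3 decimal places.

m = 1.169

Forming XᵀX = [[93, 5]; [5, 14141/11025]] and Xᵀg = [105, 171/35]ᵀ gives XᵀX·[m, c]ᵀ = Xᵀg.
Determinant 93·(14141/11025) − 5² = 346496/3675.
m = (105·(14141/11025) − 5·(171/35))/(346496/3675) = 50645/43312; c = (93·(171/35) − 5·105)/(346496/3675) = -32445/43312.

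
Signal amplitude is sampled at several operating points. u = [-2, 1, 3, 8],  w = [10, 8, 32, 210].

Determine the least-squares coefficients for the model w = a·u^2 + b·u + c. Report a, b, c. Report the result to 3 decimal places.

Entries of AᵀA: Σu^2·u^2 = 4194, Σu^2·u = 532, Σu^2 = 78, Σu·u = 78, Σu = 10, Σ1 = 4.
Right-hand side: Σu^2·w = 13776, Σu·w = 1764, Σw = 260.
Normal equations: [[4194, 532, 78]; [532, 78, 10]; [78, 10, 4]]·[a, b, c]ᵀ = [13776, 1764, 260]ᵀ.
Solving the 3×3 system (Gaussian elimination) gives a = 860/281, b = 438/281, c = 400/281.

a = 3.060, b = 1.559, c = 1.423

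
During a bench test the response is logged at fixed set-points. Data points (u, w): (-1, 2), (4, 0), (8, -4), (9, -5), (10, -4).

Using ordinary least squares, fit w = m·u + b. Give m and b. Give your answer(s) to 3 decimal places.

m = -0.646, b = 1.678

XᵀX·[m, b]ᵀ = Xᵀw reads: 262·m + 30·b = -119;  30·m + 5·b = -11.
Eliminating b: 5·(row 1) − 30·(row 2) gives 410·m = 5·(-119) − 30·(-11) = -265, so m = -53/82.
Then b = ((-11) − 30·(-53/82))/5 = 344/205.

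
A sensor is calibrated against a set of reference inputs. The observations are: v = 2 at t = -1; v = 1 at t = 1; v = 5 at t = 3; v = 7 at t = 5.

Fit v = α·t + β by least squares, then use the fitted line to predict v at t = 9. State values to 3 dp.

v̂ = 10.400

With design matrix X, XᵀX = [[36, 8]; [8, 4]] and Xᵀv = [49, 15]ᵀ.
Δ = 36·4 − 8² = 80.
α = (49·4 − 8·15)/80 = 19/20; β = (36·15 − 8·49)/80 = 37/20.
At t = 9: v̂ = (19/20)·(9) + (37/20)·(1) = 52/5.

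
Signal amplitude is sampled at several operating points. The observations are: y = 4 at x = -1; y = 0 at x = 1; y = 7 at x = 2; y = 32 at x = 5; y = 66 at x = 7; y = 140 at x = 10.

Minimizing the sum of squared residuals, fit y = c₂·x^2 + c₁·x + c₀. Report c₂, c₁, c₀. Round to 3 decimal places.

c₂ = 1.514, c₁ = -1.295, c₀ = 1.252

The normal system AᵀA·[c₂, c₁, c₀]ᵀ = Aᵀy is [[13044, 1476, 180]; [1476, 180, 24]; [180, 24, 6]]·[c₂, c₁, c₀]ᵀ = [18066, 2032, 249]ᵀ.
Row-reducing yields c₂ = 53/35, c₁ = -136/105, c₀ = 263/210.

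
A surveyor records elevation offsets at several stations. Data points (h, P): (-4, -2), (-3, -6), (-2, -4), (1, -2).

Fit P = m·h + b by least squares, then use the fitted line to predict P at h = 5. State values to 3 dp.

P̂ = -1.500

The normal system AᵀA·[m, b]ᵀ = AᵀP is [[30, -8]; [-8, 4]]·[m, b]ᵀ = [32, -14]ᵀ.
Δ = 30·4 − (-8)² = 56.
m = (32·4 − (-8)·(-14))/56 = 2/7; b = (30·(-14) − (-8)·32)/56 = -41/14.
At h = 5: P̂ = (2/7)·(5) + (-41/14)·(1) = -3/2.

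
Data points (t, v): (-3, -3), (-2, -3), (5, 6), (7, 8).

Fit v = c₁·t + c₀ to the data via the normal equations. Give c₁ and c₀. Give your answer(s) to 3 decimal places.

XᵀX·[c₁, c₀]ᵀ = Xᵀv reads: 87·c₁ + 7·c₀ = 101;  7·c₁ + 4·c₀ = 8.
det = 87·4 − 7² = 299.
c₁ = (101·4 − 7·8)/299 = 348/299; c₀ = (87·8 − 7·101)/299 = -11/299.

c₁ = 1.164, c₀ = -0.037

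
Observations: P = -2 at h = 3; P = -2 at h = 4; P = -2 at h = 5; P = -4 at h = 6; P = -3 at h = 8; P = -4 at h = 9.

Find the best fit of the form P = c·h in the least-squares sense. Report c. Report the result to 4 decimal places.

c = -0.4675

With design matrix X, XᵀX = [[231]] and XᵀP = [-108]ᵀ.
c = (-108)/231 = -0.467532.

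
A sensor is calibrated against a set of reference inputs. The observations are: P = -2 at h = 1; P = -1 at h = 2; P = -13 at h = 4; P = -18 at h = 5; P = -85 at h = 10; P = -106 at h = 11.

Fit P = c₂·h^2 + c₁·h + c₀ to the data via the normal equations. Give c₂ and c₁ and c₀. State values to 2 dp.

Sums needed: Σh^2·h^2 = 25539, Σh^2·h = 2529, Σh^2 = 267, Σh·h = 267, Σh = 33, Σ1 = 6.
Right-hand side: Σh^2·P = -21990, Σh·P = -2162, ΣP = -225.
MᵀM·[c₂, c₁, c₀]ᵀ = MᵀP becomes [[25539, 2529, 267]; [2529, 267, 33]; [267, 33, 6]]·[c₂, c₁, c₀]ᵀ = [-21990, -2162, -225]ᵀ.
Row-reducing yields c₂ = -3637/3588, c₁ = 2105/1196, c₀ = -143/69.

c₂ = -1.01, c₁ = 1.76, c₀ = -2.07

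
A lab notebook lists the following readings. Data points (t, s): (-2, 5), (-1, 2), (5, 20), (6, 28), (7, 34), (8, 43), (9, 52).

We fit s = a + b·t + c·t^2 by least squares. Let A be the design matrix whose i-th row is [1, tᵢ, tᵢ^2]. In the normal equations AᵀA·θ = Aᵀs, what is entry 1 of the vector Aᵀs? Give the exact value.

Entry 1 ↔ basis 1, so (Aᵀs)_{1} = Σᵢ sᵢ = (1)·(5) + (1)·(2) + (1)·(20) + (1)·(28) + (1)·(34) + (1)·(43) + (1)·(52) = 184.

184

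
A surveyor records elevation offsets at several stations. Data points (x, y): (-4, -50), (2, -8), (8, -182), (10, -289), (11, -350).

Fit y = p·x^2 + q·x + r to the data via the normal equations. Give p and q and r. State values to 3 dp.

The normal equations are: 29009·p + 2787·q + 305·r = -83730;  2787·p + 305·q + 27·r = -8012;  305·p + 27·q + 5·r = -879.
(Σx^2·x^2 = 29009, Σx^2·x = 2787, Σx^2 = 305, Σx·x = 305, Σx = 27, Σ1 = 5, Σx^2·y = -83730, Σx·y = -8012, Σy = -879.)
Solving the 3×3 system (Gaussian elimination) gives p = -74383/24772, q = 6134/6193, r = 4541/2252.

p = -3.003, q = 0.990, r = 2.016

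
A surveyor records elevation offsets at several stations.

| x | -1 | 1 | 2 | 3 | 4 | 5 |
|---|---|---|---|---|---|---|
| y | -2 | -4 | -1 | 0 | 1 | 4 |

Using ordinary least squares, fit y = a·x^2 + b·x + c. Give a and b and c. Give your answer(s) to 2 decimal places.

Normal-equation sums: Σx^2·x^2 = 980, Σx^2·x = 224, Σx^2 = 56, Σx·x = 56, Σx = 14, Σ1 = 6.
And Σx^2·y = 106, Σx·y = 20, Σy = -2.
Normal equations: [[980, 224, 56]; [224, 56, 14]; [56, 14, 6]]·[a, b, c]ᵀ = [106, 20, -2]ᵀ.
Inverting the 3×3 Gram matrix, [a, b, c]ᵀ = [13/42, -19/105, -14/5]ᵀ.

a = 0.31, b = -0.18, c = -2.80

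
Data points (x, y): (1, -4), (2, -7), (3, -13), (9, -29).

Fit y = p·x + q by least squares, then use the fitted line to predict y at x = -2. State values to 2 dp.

ŷ = 4.45

From the data, Σx·x = 95, Σx = 15, Σ1 = 4.
Right-hand side: Σx·y = -318, Σy = -53.
Determinant 95·4 − 15² = 155.
p = ((-318)·4 − 15·(-53))/155 = -477/155; q = (95·(-53) − 15·(-318))/155 = -53/31.
At x = -2: ŷ = (-477/155)·(-2) + (-53/31)·(1) = 689/155.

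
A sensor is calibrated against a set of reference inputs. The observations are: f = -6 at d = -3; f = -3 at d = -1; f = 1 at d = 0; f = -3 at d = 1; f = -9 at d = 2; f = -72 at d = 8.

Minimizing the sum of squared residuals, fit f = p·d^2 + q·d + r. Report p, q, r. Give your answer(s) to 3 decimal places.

p = -0.948, q = -1.251, r = -1.390

From the data, Σd^2·d^2 = 4195, Σd^2·d = 493, Σd^2 = 79, Σd·d = 79, Σd = 7, Σ1 = 6.
For Mᵀf: Σd^2·f = -4704, Σd·f = -576, Σf = -92.
So MᵀM·[p, q, r]ᵀ = Mᵀf: [[4195, 493, 79]; [493, 79, 7]; [79, 7, 6]]·[p, q, r]ᵀ = [-4704, -576, -92]ᵀ.
Solving the 3×3 system (Gaussian elimination) gives p = -2977/3140, q = -19647/15700, r = -10913/7850.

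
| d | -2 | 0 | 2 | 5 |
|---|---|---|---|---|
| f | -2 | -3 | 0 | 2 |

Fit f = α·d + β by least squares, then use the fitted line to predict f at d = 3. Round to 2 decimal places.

f̂ = 0.41

Entries of MᵀM: Σd·d = 33, Σd = 5, Σ1 = 4.
For Mᵀf: Σd·f = 14, Σf = -3.
Δ = 33·4 − 5² = 107.
α = (14·4 − 5·(-3))/107 = 71/107; β = (33·(-3) − 5·14)/107 = -169/107.
At d = 3: f̂ = (71/107)·(3) + (-169/107)·(1) = 44/107.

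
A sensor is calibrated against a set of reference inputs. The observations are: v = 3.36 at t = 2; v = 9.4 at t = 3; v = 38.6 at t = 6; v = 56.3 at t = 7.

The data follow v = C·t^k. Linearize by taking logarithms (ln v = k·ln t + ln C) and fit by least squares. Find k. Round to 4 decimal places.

k = 2.2062

With ln vᵢ as the transformed response and ln tᵢ as the regressor:
Over the data: Σln t = 5.5294, Σ(ln t)² = 8.6844, Σln v = 11.1366, Σln t·ln v = 17.6908.
Normal system: [[8.6844, 5.5294]; [5.5294, 4]]·[k, ln C]ᵀ = [17.6908, 11.1366]ᵀ.
Solving (det = 4.1629): k = 2.20624, ln C = -0.26566.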